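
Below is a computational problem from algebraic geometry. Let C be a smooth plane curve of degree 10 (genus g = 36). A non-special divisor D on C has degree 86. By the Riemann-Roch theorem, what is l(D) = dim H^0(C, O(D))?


First, compute the genus of a smooth plane curve of degree 10:
g = (d-1)(d-2)/2 = (10-1)(10-2)/2 = 36
For a non-special divisor D (i.e., h^1(D) = 0), Riemann-Roch gives:
l(D) = deg(D) - g + 1
Since deg(D) = 86 >= 2g - 1 = 71, D is non-special.
l(D) = 86 - 36 + 1 = 51

51


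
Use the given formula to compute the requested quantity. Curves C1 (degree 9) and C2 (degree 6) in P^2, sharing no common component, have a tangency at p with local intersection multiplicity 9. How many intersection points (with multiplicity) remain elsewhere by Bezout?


By Bezout's theorem, the total intersection number is d1 * d2.
Total = 9 * 6 = 54
Intersection multiplicity at p = 9
Remaining intersections = 54 - 9 = 45

45


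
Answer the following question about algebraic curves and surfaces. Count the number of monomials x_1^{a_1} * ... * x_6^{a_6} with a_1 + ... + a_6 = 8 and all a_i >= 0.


The number of degree-8 monomials in 6 variables is C(d+n-1, n-1).
= C(8+6-1, 6-1) = C(13, 5)
= 1287

1287


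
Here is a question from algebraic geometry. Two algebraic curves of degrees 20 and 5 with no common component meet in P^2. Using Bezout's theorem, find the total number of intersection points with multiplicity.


Bezout's theorem states the intersection count equals the product of degrees.
Intersection count = 20 * 5 = 100

100


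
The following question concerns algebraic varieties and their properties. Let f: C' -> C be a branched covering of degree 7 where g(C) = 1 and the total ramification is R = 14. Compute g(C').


Riemann-Hurwitz formula: 2g' - 2 = d(2g - 2) + R
Given: d = 7, g = 1, R = 14
2g' - 2 = 7*(2*1 - 2) + 14
2g' - 2 = 7*0 + 14
2g' - 2 = 0 + 14 = 14
2g' = 16
g' = 8

8


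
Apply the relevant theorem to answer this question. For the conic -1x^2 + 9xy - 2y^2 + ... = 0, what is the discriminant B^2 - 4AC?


The discriminant of a conic Ax^2 + Bxy + Cy^2 + ... = 0 is B^2 - 4AC.
B^2 = 9^2 = 81
4AC = 4*(-1)*(-2) = 8
Discriminant = 81 - 8 = 73

73


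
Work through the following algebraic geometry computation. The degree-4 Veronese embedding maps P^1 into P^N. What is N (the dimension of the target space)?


The Veronese embedding v_d: P^n -> P^N maps each point to all
degree-d monomials in n+1 homogeneous coordinates.
N = C(n+d, d) - 1
N = C(1+4, 4) - 1
N = C(5, 4) - 1
C(5, 4) = 5
N = 5 - 1 = 4

4


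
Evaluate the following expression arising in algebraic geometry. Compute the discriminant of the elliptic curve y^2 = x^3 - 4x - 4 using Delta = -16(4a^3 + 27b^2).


Compute each component:
4a^3 = 4*(-4)^3 = 4*(-64) = -256
27b^2 = 27*(-4)^2 = 27*16 = 432
4a^3 + 27b^2 = -256 + 432 = 176
Delta = -16*176 = -2816

-2816


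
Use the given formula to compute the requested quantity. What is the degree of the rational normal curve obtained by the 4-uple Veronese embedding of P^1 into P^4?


The rational normal curve in P^4 is the image of P^1 under the 4-uple Veronese.
A general hyperplane in P^4 pulls back to a degree-4 form on P^1, which has 4 zeros,
so the curve meets a general hyperplane in 4 points. Degree = 4.

4


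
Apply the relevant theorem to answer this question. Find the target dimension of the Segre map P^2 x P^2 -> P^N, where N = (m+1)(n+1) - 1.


The Segre embedding maps P^m x P^n into P^N via
all products of coordinates from each factor.
N = (m+1)(n+1) - 1
N = (2+1)(2+1) - 1
N = 3*3 - 1
N = 9 - 1 = 8

8


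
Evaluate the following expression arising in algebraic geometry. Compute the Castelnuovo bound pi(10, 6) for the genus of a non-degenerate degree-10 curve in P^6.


Castelnuovo's bound: write d - 1 = m(r-1) + epsilon with 0 <= epsilon < r-1.
d - 1 = 10 - 1 = 9
r - 1 = 6 - 1 = 5
9 = 1*5 + 4, so m = 1, epsilon = 4
pi(d, r) = m(m-1)(r-1)/2 + m*epsilon
= 1*0*5/2 + 1*4
= 0/2 + 4
= 0 + 4 = 4

4


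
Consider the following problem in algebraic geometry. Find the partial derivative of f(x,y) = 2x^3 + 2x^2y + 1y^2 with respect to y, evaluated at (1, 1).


df/dy = 2*x^2 + 2*1*y^1
At (1,1): 2*1^2 + 2*1*1^1
= 2 + 2
= 4

4


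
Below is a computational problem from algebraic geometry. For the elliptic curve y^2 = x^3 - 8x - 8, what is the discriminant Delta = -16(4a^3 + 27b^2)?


Compute each component:
4a^3 = 4*(-8)^3 = 4*(-512) = -2048
27b^2 = 27*(-8)^2 = 27*64 = 1728
4a^3 + 27b^2 = -2048 + 1728 = -320
Delta = -16*(-320) = 5120

5120


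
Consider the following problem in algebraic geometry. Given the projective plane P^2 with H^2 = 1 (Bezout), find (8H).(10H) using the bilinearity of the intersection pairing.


Using bilinearity of the intersection pairing on the projective plane P^2:
(aH).(bH) = ab * (H.H)
We have H^2 = 1 (Bezout).
D.E = (8H).(10H) = 8*10*1
= 80*1
= 80

80


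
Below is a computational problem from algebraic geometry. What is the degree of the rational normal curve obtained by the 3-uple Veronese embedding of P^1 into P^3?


The rational normal curve in P^3 is the image of P^1 under the 3-uple Veronese.
A general hyperplane in P^3 pulls back to a degree-3 form on P^1, which has 3 zeros,
so the curve meets a general hyperplane in 3 points. Degree = 3.

3


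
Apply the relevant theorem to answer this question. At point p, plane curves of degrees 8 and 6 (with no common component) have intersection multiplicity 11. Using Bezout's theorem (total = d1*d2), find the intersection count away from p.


By Bezout's theorem, the total intersection number is d1 * d2.
Total = 8 * 6 = 48
Intersection multiplicity at p = 11
Remaining intersections = 48 - 11 = 37

37


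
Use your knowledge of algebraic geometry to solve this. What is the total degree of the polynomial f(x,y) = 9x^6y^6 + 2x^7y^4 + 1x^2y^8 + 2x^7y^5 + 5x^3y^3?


Examine each term for its total degree (sum of exponents).
  Term '9x^6y^6' has total degree 6+6 = 12.
  Term '2x^7y^4' has total degree 7+4 = 11.
  Term '1x^2y^8' has total degree 2+8 = 10.
  Term '2x^7y^5' has total degree 7+5 = 12.
  Term '5x^3y^3' has total degree 3+3 = 6.
The maximum total degree among all terms is 12.

12


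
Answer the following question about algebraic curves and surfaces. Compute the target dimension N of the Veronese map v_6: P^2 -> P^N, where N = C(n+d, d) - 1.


The Veronese embedding v_d: P^n -> P^N maps each point to all
degree-d monomials in n+1 homogeneous coordinates.
N = C(n+d, d) - 1
N = C(2+6, 6) - 1
N = C(8, 6) - 1
C(8, 6) = 28
N = 28 - 1 = 27

27


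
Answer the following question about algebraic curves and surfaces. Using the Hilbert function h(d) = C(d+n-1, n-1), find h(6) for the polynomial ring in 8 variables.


The Hilbert function for the polynomial ring in 8 variables is:
h(d) = C(d+n-1, n-1)
h(6) = C(6+8-1, 8-1) = C(13, 7)
= 13! / (7! * 6!)
= 1716

1716


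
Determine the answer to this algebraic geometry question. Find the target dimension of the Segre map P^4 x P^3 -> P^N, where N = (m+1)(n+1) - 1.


The Segre embedding maps P^m x P^n into P^N via
all products of coordinates from each factor.
N = (m+1)(n+1) - 1
N = (4+1)(3+1) - 1
N = 5*4 - 1
N = 20 - 1 = 19

19


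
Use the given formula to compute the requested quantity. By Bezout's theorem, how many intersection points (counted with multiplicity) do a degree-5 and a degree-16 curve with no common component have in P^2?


Bezout's theorem states the intersection count equals the product of degrees.
Intersection count = 5 * 16 = 80

80


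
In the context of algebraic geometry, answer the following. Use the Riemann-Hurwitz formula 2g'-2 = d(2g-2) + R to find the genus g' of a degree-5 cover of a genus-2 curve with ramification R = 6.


Riemann-Hurwitz formula: 2g' - 2 = d(2g - 2) + R
Given: d = 5, g = 2, R = 6
2g' - 2 = 5*(2*2 - 2) + 6
2g' - 2 = 5*2 + 6
2g' - 2 = 10 + 6 = 16
2g' = 18
g' = 9

9


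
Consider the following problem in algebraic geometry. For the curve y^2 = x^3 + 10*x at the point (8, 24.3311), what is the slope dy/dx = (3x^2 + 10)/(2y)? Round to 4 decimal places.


Using implicit differentiation of y^2 = x^3 + 10*x:
2y * dy/dx = 3x^2 + 10
dy/dx = (3x^2 + 10)/(2y)
Numerator: 3*8^2 + 10 = 202
Denominator: 2*24.3311 = 48.6622
dy/dx = 202/48.6622 = 4.1511

4.1511


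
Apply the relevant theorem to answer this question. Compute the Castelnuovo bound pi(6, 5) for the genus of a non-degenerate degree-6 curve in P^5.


Castelnuovo's bound: write d - 1 = m(r-1) + epsilon with 0 <= epsilon < r-1.
d - 1 = 6 - 1 = 5
r - 1 = 5 - 1 = 4
5 = 1*4 + 1, so m = 1, epsilon = 1
pi(d, r) = m(m-1)(r-1)/2 + m*epsilon
= 1*0*4/2 + 1*1
= 0/2 + 1
= 0 + 1 = 1

1


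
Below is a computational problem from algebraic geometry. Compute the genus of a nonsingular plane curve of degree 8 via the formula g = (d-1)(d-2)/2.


Using the genus formula for smooth plane curves:
g = (d-1)(d-2)/2
g = (8-1)(8-2)/2
g = 7*6/2
g = 42/2 = 21

21


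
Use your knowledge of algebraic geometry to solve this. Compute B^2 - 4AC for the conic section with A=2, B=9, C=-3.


The discriminant of a conic Ax^2 + Bxy + Cy^2 + ... = 0 is B^2 - 4AC.
B^2 = 9^2 = 81
4AC = 4*2*(-3) = -24
Discriminant = 81 + 24 = 105

105


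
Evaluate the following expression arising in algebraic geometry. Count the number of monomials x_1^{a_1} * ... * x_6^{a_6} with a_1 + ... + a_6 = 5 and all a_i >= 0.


The number of degree-5 monomials in 6 variables is C(d+n-1, n-1).
= C(5+6-1, 6-1) = C(10, 5)
= 252

252


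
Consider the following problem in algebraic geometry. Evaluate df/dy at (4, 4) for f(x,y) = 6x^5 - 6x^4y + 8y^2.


df/dy = (-6)*x^4 + 2*8*y^1
At (4,4): (-6)*4^4 + 2*8*4^1
= -1536 + 64
= -1472

-1472


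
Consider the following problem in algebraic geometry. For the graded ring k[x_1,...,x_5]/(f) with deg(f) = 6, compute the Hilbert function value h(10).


For R = k[x_1,...,x_n]/(f) with f homogeneous of degree e:
The Hilbert series is (1 - t^e)/(1 - t)^n.
So h(d) = C(d+n-1, n-1) - C(d-e+n-1, n-1) for d >= e.
With n=5, e=6, d=10:
C(10+5-1, 5-1) = C(14, 4) = 1001
C(10-6+5-1, 5-1) = C(8, 4) = 70
h(10) = 1001 - 70 = 931

931


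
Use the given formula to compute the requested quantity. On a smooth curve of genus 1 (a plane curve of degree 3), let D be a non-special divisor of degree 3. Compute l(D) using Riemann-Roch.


First, compute the genus of a smooth plane curve of degree 3:
g = (d-1)(d-2)/2 = (3-1)(3-2)/2 = 1
For a non-special divisor D (i.e., h^1(D) = 0), Riemann-Roch gives:
l(D) = deg(D) - g + 1
Since deg(D) = 3 >= 2g - 1 = 1, D is non-special.
l(D) = 3 - 1 + 1 = 3

3


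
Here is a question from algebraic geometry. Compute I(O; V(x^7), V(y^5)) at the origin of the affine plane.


The intersection multiplicity of V(x^a) and V(y^b) at the origin is:
I(O; V(x^7), V(y^5)) = dim_k(k[x,y]/(x^7, y^5))
A basis for k[x,y]/(x^7, y^5) is the set of monomials x^i * y^j
where 0 <= i < 7 and 0 <= j < 5.
The number of such monomials is 7 * 5 = 35

35


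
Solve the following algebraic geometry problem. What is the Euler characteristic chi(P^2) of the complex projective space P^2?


The complex projective space P^2 has one cell in each even real dimension 0, 2, ..., 4.
The cohomology groups are H^{2k}(P^2) = Z for k = 0,...,2, and 0 otherwise.
Euler characteristic = sum of Betti numbers = 1 per even-dimensional cohomology group.
chi(P^2) = 2 + 1 = 3

3


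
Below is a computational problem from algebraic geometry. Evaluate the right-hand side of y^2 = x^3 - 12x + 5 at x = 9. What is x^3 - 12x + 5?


Compute x^3 - 12x + 5 at x = 9:
x^3 = 9^3 = 729
(-12)*x = (-12)*9 = -108
Sum: 729 - 108 + 5 = 626

626


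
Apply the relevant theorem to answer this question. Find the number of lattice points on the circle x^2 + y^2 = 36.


Systematically check integer values of x where x^2 <= 36.
For each valid x, check if 36 - x^2 is a perfect square.
x=0: 36 - 0 = 36, sqrt = 6 (valid)
x=6: 36 - 36 = 0, sqrt = 0 (valid)
Total integer solutions found: 4

4


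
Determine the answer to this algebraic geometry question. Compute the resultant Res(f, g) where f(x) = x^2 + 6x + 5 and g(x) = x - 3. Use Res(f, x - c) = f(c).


For Res(f, x - c), we evaluate f at x = c.
f(3) = 3^2 + 6*3 + 5
= 9 + 18 + 5
= 27 + 5 = 32
Res(f, g) = 32

32


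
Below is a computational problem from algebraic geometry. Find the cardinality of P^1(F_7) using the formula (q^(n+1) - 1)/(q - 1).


P^1(F_7) has (q^(n+1) - 1)/(q - 1) points.
= 7^1 + 7^0
= 7 + 1
= 8

8


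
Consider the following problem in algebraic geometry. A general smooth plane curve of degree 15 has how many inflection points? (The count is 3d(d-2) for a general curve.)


For a general smooth plane curve C of degree d, the inflection points are
the intersection of C with its Hessian curve, which has degree 3(d-2).
By Bezout, the total intersection number is d * 3(d-2) = 15 * 39 = 585.
For a general curve every flex is ordinary, so each contributes
multiplicity 1 to C·Hess(C), and the number of distinct inflection
points is 3d(d-2).
Inflection points = 3*15*(15-2) = 3*15*13 = 585

585


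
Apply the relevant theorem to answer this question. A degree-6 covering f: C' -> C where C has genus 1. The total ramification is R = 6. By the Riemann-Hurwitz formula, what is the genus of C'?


Riemann-Hurwitz formula: 2g' - 2 = d(2g - 2) + R
Given: d = 6, g = 1, R = 6
2g' - 2 = 6*(2*1 - 2) + 6
2g' - 2 = 6*0 + 6
2g' - 2 = 0 + 6 = 6
2g' = 8
g' = 4

4


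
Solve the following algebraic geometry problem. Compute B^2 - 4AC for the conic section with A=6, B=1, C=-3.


The discriminant of a conic Ax^2 + Bxy + Cy^2 + ... = 0 is B^2 - 4AC.
B^2 = 1^2 = 1
4AC = 4*6*(-3) = -72
Discriminant = 1 + 72 = 73

73


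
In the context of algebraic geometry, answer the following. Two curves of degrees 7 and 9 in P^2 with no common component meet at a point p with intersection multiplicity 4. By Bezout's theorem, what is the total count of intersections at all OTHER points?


By Bezout's theorem, the total intersection number is d1 * d2.
Total = 7 * 9 = 63
Intersection multiplicity at p = 4
Remaining intersections = 63 - 4 = 59

59


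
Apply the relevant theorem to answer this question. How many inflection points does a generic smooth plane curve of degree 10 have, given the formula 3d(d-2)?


For a general smooth plane curve C of degree d, the inflection points are
the intersection of C with its Hessian curve, which has degree 3(d-2).
By Bezout, the total intersection number is d * 3(d-2) = 10 * 24 = 240.
For a general curve every flex is ordinary, so each contributes
multiplicity 1 to C·Hess(C), and the number of distinct inflection
points is 3d(d-2).
Inflection points = 3*10*(10-2) = 3*10*8 = 240

240


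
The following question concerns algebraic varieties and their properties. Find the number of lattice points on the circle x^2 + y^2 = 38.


Systematically check integer values of x where x^2 <= 38.
For each valid x, check if 38 - x^2 is a perfect square.
Total integer solutions found: 0

0


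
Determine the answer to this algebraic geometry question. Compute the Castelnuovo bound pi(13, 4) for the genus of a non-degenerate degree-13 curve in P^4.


Castelnuovo's bound: write d - 1 = m(r-1) + epsilon with 0 <= epsilon < r-1.
d - 1 = 13 - 1 = 12
r - 1 = 4 - 1 = 3
12 = 4*3 + 0, so m = 4, epsilon = 0
pi(d, r) = m(m-1)(r-1)/2 + m*epsilon
= 4*3*3/2 + 4*0
= 36/2 + 0
= 18 + 0 = 18

18


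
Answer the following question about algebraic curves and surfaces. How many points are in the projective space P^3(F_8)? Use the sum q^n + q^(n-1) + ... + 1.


P^3(F_8) has (q^(n+1) - 1)/(q - 1) points.
= 8^3 + 8^2 + 8^1 + 8^0
= 512 + 64 + 8 + 1
= 585

585


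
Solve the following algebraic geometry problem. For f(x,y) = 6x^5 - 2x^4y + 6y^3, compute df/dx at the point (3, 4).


df/dx = 5*6*x^4 + 4*(-2)*x^3*y
At (3,4): 5*6*3^4 + 4*(-2)*3^3*4
= 2430 - 864
= 1566

1566


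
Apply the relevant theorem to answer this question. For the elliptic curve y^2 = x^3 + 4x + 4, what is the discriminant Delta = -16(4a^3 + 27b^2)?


Compute each component:
4a^3 = 4*4^3 = 4*64 = 256
27b^2 = 27*4^2 = 27*16 = 432
4a^3 + 27b^2 = 256 + 432 = 688
Delta = -16*688 = -11008

-11008


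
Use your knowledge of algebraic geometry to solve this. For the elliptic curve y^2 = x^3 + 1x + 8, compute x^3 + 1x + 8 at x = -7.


Compute x^3 + 1x + 8 at x = -7:
x^3 = (-7)^3 = -343
1*x = 1*(-7) = -7
Sum: -343 - 7 + 8 = -342

-342


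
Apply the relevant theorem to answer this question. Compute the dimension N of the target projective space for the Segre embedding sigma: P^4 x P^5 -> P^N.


The Segre embedding maps P^m x P^n into P^N via
all products of coordinates from each factor.
N = (m+1)(n+1) - 1
N = (4+1)(5+1) - 1
N = 5*6 - 1
N = 30 - 1 = 29

29


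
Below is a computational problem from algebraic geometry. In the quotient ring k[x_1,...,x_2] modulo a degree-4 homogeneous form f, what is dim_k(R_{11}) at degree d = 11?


For R = k[x_1,...,x_n]/(f) with f homogeneous of degree e:
The Hilbert series is (1 - t^e)/(1 - t)^n.
So h(d) = C(d+n-1, n-1) - C(d-e+n-1, n-1) for d >= e.
With n=2, e=4, d=11:
C(11+2-1, 2-1) = C(12, 1) = 12
C(11-4+2-1, 2-1) = C(8, 1) = 8
h(11) = 12 - 8 = 4

4


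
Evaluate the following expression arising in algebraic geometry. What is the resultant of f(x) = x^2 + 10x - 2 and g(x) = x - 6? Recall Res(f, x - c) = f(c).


For Res(f, x - c), we evaluate f at x = c.
f(6) = 6^2 + 10*6 - 2
= 36 + 60 - 2
= 96 - 2 = 94
Res(f, g) = 94

94


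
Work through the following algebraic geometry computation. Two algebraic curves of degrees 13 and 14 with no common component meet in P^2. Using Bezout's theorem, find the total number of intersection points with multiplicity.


Bezout's theorem states the intersection count equals the product of degrees.
Intersection count = 13 * 14 = 182

182


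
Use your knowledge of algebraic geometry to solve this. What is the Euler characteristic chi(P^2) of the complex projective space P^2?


The complex projective space P^2 has one cell in each even real dimension 0, 2, ..., 4.
The cohomology groups are H^{2k}(P^2) = Z for k = 0,...,2, and 0 otherwise.
Euler characteristic = sum of Betti numbers = 1 per even-dimensional cohomology group.
chi(P^2) = 2 + 1 = 3

3


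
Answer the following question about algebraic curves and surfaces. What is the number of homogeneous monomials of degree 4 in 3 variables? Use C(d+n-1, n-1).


The number of degree-4 monomials in 3 variables is C(d+n-1, n-1).
= C(4+3-1, 3-1) = C(6, 2)
= 15

15


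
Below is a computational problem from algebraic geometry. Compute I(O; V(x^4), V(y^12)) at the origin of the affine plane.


The intersection multiplicity of V(x^a) and V(y^b) at the origin is:
I(O; V(x^4), V(y^12)) = dim_k(k[x,y]/(x^4, y^12))
A basis for k[x,y]/(x^4, y^12) is the set of monomials x^i * y^j
where 0 <= i < 4 and 0 <= j < 12.
The number of such monomials is 4 * 12 = 48

48


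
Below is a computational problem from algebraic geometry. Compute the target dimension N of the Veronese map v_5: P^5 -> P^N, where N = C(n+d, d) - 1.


The Veronese embedding v_d: P^n -> P^N maps each point to all
degree-d monomials in n+1 homogeneous coordinates.
N = C(n+d, d) - 1
N = C(5+5, 5) - 1
N = C(10, 5) - 1
C(10, 5) = 252
N = 252 - 1 = 251

251


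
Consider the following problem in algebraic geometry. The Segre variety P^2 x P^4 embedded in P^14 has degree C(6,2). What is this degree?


The degree of the Segre variety P^2 x P^4 is C(m+n, m).
= C(6, 2)
= 15

15


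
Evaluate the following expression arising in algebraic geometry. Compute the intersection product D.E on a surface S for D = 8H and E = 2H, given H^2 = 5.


Using bilinearity of the intersection pairing on a surface S:
(aH).(bH) = ab * (H.H)
We have H^2 = 5.
D.E = (8H).(2H) = 8*2*5
= 16*5
= 80

80


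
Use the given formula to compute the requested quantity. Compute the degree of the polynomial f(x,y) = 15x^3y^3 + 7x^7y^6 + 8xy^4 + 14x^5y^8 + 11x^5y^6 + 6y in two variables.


Examine each term for its total degree (sum of exponents).
  Term '15x^3y^3' has total degree 3+3 = 6.
  Term '7x^7y^6' has total degree 7+6 = 13.
  Term '8xy^4' has total degree 1+4 = 5.
  Term '14x^5y^8' has total degree 5+8 = 13.
  Term '11x^5y^6' has total degree 5+6 = 11.
  Term '6y' has total degree 0+1 = 1.
The maximum total degree among all terms is 13.

13


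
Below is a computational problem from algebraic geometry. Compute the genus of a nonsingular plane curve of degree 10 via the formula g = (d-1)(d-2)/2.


Using the genus formula for smooth plane curves:
g = (d-1)(d-2)/2
g = (10-1)(10-2)/2
g = 9*8/2
g = 72/2 = 36

36


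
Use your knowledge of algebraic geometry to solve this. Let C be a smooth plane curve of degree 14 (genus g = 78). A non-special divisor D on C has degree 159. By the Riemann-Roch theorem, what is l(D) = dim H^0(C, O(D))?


First, compute the genus of a smooth plane curve of degree 14:
g = (d-1)(d-2)/2 = (14-1)(14-2)/2 = 78
For a non-special divisor D (i.e., h^1(D) = 0), Riemann-Roch gives:
l(D) = deg(D) - g + 1
Since deg(D) = 159 >= 2g - 1 = 155, D is non-special.
l(D) = 159 - 78 + 1 = 82

82


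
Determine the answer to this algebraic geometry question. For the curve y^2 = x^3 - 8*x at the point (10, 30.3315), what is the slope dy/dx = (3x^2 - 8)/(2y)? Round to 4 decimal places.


Using implicit differentiation of y^2 = x^3 - 8*x:
2y * dy/dx = 3x^2 - 8
dy/dx = (3x^2 - 8)/(2y)
Numerator: 3*10^2 - 8 = 292
Denominator: 2*30.3315 = 60.663
dy/dx = 292/60.663 = 4.8135

4.8135


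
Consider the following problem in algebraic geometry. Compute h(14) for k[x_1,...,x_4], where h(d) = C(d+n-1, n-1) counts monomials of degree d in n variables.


The Hilbert function for the polynomial ring in 4 variables is:
h(d) = C(d+n-1, n-1)
h(14) = C(14+4-1, 4-1) = C(17, 3)
= 17! / (3! * 14!)
= 680

680


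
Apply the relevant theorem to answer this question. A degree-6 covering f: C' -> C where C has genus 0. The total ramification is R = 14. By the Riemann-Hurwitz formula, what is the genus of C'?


Riemann-Hurwitz formula: 2g' - 2 = d(2g - 2) + R
Given: d = 6, g = 0, R = 14
2g' - 2 = 6*(2*0 - 2) + 14
2g' - 2 = 6*(-2) + 14
2g' - 2 = -12 + 14 = 2
2g' = 4
g' = 2

2


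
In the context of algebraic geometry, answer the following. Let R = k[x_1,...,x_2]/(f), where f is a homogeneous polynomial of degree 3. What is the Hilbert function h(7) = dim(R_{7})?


For R = k[x_1,...,x_n]/(f) with f homogeneous of degree e:
The Hilbert series is (1 - t^e)/(1 - t)^n.
So h(d) = C(d+n-1, n-1) - C(d-e+n-1, n-1) for d >= e.
With n=2, e=3, d=7:
C(7+2-1, 2-1) = C(8, 1) = 8
C(7-3+2-1, 2-1) = C(5, 1) = 5
h(7) = 8 - 5 = 3

3


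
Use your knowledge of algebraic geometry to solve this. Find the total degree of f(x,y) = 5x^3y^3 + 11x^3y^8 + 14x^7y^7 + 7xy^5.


Examine each term for its total degree (sum of exponents).
  Term '5x^3y^3' has total degree 3+3 = 6.
  Term '11x^3y^8' has total degree 3+8 = 11.
  Term '14x^7y^7' has total degree 7+7 = 14.
  Term '7xy^5' has total degree 1+5 = 6.
The maximum total degree among all terms is 14.

14


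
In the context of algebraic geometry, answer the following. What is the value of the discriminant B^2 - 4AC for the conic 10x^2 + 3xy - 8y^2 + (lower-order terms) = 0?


The discriminant of a conic Ax^2 + Bxy + Cy^2 + ... = 0 is B^2 - 4AC.
B^2 = 3^2 = 9
4AC = 4*10*(-8) = -320
Discriminant = 9 + 320 = 329

329


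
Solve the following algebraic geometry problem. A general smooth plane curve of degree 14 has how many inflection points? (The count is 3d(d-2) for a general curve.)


For a general smooth plane curve C of degree d, the inflection points are
the intersection of C with its Hessian curve, which has degree 3(d-2).
By Bezout, the total intersection number is d * 3(d-2) = 14 * 36 = 504.
For a general curve every flex is ordinary, so each contributes
multiplicity 1 to C·Hess(C), and the number of distinct inflection
points is 3d(d-2).
Inflection points = 3*14*(14-2) = 3*14*12 = 504

504


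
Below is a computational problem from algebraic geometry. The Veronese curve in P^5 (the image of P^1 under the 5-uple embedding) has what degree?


The rational normal curve in P^5 is the image of P^1 under the 5-uple Veronese.
A general hyperplane in P^5 pulls back to a degree-5 form on P^1, which has 5 zeros,
so the curve meets a general hyperplane in 5 points. Degree = 5.

5


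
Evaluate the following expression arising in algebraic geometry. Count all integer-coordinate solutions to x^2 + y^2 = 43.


Systematically check integer values of x where x^2 <= 43.
For each valid x, check if 43 - x^2 is a perfect square.
Total integer solutions found: 0

0


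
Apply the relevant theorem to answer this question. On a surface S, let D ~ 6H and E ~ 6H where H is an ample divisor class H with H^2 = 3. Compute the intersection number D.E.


Using bilinearity of the intersection pairing on a surface S:
(aH).(bH) = ab * (H.H)
We have H^2 = 3.
D.E = (6H).(6H) = 6*6*3
= 36*3
= 108

108


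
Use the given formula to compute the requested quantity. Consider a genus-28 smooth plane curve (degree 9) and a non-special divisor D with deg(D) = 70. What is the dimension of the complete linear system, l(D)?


First, compute the genus of a smooth plane curve of degree 9:
g = (d-1)(d-2)/2 = (9-1)(9-2)/2 = 28
For a non-special divisor D (i.e., h^1(D) = 0), Riemann-Roch gives:
l(D) = deg(D) - g + 1
Since deg(D) = 70 >= 2g - 1 = 55, D is non-special.
l(D) = 70 - 28 + 1 = 43

43


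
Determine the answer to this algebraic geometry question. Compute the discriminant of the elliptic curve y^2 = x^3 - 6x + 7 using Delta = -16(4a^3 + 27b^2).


Compute each component:
4a^3 = 4*(-6)^3 = 4*(-216) = -864
27b^2 = 27*7^2 = 27*49 = 1323
4a^3 + 27b^2 = -864 + 1323 = 459
Delta = -16*459 = -7344

-7344


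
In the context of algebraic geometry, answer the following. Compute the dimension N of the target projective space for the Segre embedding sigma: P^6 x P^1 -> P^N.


The Segre embedding maps P^m x P^n into P^N via
all products of coordinates from each factor.
N = (m+1)(n+1) - 1
N = (6+1)(1+1) - 1
N = 7*2 - 1
N = 14 - 1 = 13

13


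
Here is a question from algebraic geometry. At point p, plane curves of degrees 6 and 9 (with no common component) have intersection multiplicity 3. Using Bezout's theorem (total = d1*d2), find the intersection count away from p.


By Bezout's theorem, the total intersection number is d1 * d2.
Total = 6 * 9 = 54
Intersection multiplicity at p = 3
Remaining intersections = 54 - 3 = 51

51


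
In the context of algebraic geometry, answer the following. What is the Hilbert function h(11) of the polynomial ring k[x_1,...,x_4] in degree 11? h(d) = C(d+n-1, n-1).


The Hilbert function for the polynomial ring in 4 variables is:
h(d) = C(d+n-1, n-1)
h(11) = C(11+4-1, 4-1) = C(14, 3)
= 14! / (3! * 11!)
= 364

364


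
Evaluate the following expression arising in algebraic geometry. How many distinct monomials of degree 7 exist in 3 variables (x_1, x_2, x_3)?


The number of degree-7 monomials in 3 variables is C(d+n-1, n-1).
= C(7+3-1, 3-1) = C(9, 2)
= 36

36


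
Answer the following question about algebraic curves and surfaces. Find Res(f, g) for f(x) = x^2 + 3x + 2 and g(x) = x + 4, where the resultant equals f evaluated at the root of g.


For Res(f, x - c), we evaluate f at x = c.
f(-4) = (-4)^2 + 3*(-4) + 2
= 16 - 12 + 2
= 4 + 2 = 6
Res(f, g) = 6

6


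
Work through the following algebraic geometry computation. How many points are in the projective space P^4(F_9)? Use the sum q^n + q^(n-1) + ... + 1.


P^4(F_9) has (q^(n+1) - 1)/(q - 1) points.
= 9^4 + 9^3 + 9^2 + 9^1 + 9^0
= 6561 + 729 + 81 + 9 + 1
= 7381

7381


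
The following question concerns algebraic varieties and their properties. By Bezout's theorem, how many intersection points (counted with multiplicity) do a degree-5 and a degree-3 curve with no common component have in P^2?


Bezout's theorem states the intersection count equals the product of degrees.
Intersection count = 5 * 3 = 15

15


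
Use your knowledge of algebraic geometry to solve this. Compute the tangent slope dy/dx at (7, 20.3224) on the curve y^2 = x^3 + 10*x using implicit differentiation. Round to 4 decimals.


Using implicit differentiation of y^2 = x^3 + 10*x:
2y * dy/dx = 3x^2 + 10
dy/dx = (3x^2 + 10)/(2y)
Numerator: 3*7^2 + 10 = 157
Denominator: 2*20.3224 = 40.6448
dy/dx = 157/40.6448 = 3.8627

3.8627


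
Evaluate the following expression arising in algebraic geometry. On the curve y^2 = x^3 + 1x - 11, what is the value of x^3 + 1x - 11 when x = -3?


Compute x^3 + 1x - 11 at x = -3:
x^3 = (-3)^3 = -27
1*x = 1*(-3) = -3
Sum: -27 - 3 - 11 = -41

-41


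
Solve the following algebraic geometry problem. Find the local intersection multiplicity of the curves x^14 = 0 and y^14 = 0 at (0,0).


The intersection multiplicity of V(x^a) and V(y^b) at the origin is:
I(O; V(x^14), V(y^14)) = dim_k(k[x,y]/(x^14, y^14))
A basis for k[x,y]/(x^14, y^14) is the set of monomials x^i * y^j
where 0 <= i < 14 and 0 <= j < 14.
The number of such monomials is 14 * 14 = 196

196


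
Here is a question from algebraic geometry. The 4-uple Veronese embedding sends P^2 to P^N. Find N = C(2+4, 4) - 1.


The Veronese embedding v_d: P^n -> P^N maps each point to all
degree-d monomials in n+1 homogeneous coordinates.
N = C(n+d, d) - 1
N = C(2+4, 4) - 1
N = C(6, 4) - 1
C(6, 4) = 15
N = 15 - 1 = 14

14


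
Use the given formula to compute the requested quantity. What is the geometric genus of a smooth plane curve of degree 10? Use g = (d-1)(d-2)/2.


Using the genus formula for smooth plane curves:
g = (d-1)(d-2)/2
g = (10-1)(10-2)/2
g = 9*8/2
g = 72/2 = 36

36


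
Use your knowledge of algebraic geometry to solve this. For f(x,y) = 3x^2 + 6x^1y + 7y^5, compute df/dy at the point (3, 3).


df/dy = 6*x^1 + 5*7*y^4
At (3,3): 6*3^1 + 5*7*3^4
= 18 + 2835
= 2853

2853


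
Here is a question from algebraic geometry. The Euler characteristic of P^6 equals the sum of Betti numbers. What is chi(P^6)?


The complex projective space P^6 has one cell in each even real dimension 0, 2, ..., 12.
The cohomology groups are H^{2k}(P^6) = Z for k = 0,...,6, and 0 otherwise.
Euler characteristic = sum of Betti numbers = 1 per even-dimensional cohomology group.
chi(P^6) = 6 + 1 = 7

7


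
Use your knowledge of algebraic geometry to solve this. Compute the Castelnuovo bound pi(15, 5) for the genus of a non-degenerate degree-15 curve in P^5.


Castelnuovo's bound: write d - 1 = m(r-1) + epsilon with 0 <= epsilon < r-1.
d - 1 = 15 - 1 = 14
r - 1 = 5 - 1 = 4
14 = 3*4 + 2, so m = 3, epsilon = 2
pi(d, r) = m(m-1)(r-1)/2 + m*epsilon
= 3*2*4/2 + 3*2
= 24/2 + 6
= 12 + 6 = 18

18


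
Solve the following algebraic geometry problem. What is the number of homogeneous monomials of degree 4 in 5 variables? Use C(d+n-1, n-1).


The number of degree-4 monomials in 5 variables is C(d+n-1, n-1).
= C(4+5-1, 5-1) = C(8, 4)
= 70

70


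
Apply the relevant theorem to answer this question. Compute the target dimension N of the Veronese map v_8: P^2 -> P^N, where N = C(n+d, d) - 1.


The Veronese embedding v_d: P^n -> P^N maps each point to all
degree-d monomials in n+1 homogeneous coordinates.
N = C(n+d, d) - 1
N = C(2+8, 8) - 1
N = C(10, 8) - 1
C(10, 8) = 45
N = 45 - 1 = 44

44


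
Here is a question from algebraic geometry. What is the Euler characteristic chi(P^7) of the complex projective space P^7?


The complex projective space P^7 has one cell in each even real dimension 0, 2, ..., 14.
The cohomology groups are H^{2k}(P^7) = Z for k = 0,...,7, and 0 otherwise.
Euler characteristic = sum of Betti numbers = 1 per even-dimensional cohomology group.
chi(P^7) = 7 + 1 = 8

8


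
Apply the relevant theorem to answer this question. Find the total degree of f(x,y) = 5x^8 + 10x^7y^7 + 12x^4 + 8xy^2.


Examine each term for its total degree (sum of exponents).
  Term '5x^8' has total degree 8+0 = 8.
  Term '10x^7y^7' has total degree 7+7 = 14.
  Term '12x^4' has total degree 4+0 = 4.
  Term '8xy^2' has total degree 1+2 = 3.
The maximum total degree among all terms is 14.

14


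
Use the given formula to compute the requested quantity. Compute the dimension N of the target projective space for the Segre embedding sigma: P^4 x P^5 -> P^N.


The Segre embedding maps P^m x P^n into P^N via
all products of coordinates from each factor.
N = (m+1)(n+1) - 1
N = (4+1)(5+1) - 1
N = 5*6 - 1
N = 30 - 1 = 29

29


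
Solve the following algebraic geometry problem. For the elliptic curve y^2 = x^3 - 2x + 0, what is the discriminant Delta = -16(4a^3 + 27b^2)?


Compute each component:
4a^3 = 4*(-2)^3 = 4*(-8) = -32
27b^2 = 27*0^2 = 27*0 = 0
4a^3 + 27b^2 = -32 + 0 = -32
Delta = -16*(-32) = 512

512


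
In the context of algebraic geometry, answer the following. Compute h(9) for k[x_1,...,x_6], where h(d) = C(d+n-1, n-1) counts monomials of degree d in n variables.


The Hilbert function for the polynomial ring in 6 variables is:
h(d) = C(d+n-1, n-1)
h(9) = C(9+6-1, 6-1) = C(14, 5)
= 14! / (5! * 9!)
= 2002

2002


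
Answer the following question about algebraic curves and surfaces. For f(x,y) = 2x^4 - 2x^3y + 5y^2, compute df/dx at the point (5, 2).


df/dx = 4*2*x^3 + 3*(-2)*x^2*y
At (5,2): 4*2*5^3 + 3*(-2)*5^2*2
= 1000 - 300
= 700

700


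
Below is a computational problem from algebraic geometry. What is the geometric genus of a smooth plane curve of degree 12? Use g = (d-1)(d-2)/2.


Using the genus formula for smooth plane curves:
g = (d-1)(d-2)/2
g = (12-1)(12-2)/2
g = 11*10/2
g = 110/2 = 55

55


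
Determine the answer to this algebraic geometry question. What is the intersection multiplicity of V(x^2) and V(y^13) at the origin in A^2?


The intersection multiplicity of V(x^a) and V(y^b) at the origin is:
I(O; V(x^2), V(y^13)) = dim_k(k[x,y]/(x^2, y^13))
A basis for k[x,y]/(x^2, y^13) is the set of monomials x^i * y^j
where 0 <= i < 2 and 0 <= j < 13.
The number of such monomials is 2 * 13 = 26

26


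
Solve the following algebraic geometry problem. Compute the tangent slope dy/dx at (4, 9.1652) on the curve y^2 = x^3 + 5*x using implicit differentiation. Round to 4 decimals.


Using implicit differentiation of y^2 = x^3 + 5*x:
2y * dy/dx = 3x^2 + 5
dy/dx = (3x^2 + 5)/(2y)
Numerator: 3*4^2 + 5 = 53
Denominator: 2*9.1652 = 18.3304
dy/dx = 53/18.3304 = 2.8914

2.8914


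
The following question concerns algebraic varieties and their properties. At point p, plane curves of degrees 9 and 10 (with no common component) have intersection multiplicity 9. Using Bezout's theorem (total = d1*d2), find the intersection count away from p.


By Bezout's theorem, the total intersection number is d1 * d2.
Total = 9 * 10 = 90
Intersection multiplicity at p = 9
Remaining intersections = 90 - 9 = 81

81


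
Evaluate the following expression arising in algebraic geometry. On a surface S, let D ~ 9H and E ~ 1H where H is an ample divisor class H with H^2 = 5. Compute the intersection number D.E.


Using bilinearity of the intersection pairing on a surface S:
(aH).(bH) = ab * (H.H)
We have H^2 = 5.
D.E = (9H).(1H) = 9*1*5
= 9*5
= 45

45


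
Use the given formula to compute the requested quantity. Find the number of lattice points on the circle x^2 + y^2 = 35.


Systematically check integer values of x where x^2 <= 35.
For each valid x, check if 35 - x^2 is a perfect square.
Total integer solutions found: 0

0


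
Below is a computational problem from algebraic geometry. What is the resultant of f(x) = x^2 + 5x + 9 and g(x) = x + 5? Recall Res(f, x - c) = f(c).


For Res(f, x - c), we evaluate f at x = c.
f(-5) = (-5)^2 + 5*(-5) + 9
= 25 - 25 + 9
= 0 + 9 = 9
Res(f, g) = 9

9


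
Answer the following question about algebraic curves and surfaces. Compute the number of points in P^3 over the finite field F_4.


P^3(F_4) has (q^(n+1) - 1)/(q - 1) points.
= 4^3 + 4^2 + 4^1 + 4^0
= 64 + 16 + 4 + 1
= 85

85


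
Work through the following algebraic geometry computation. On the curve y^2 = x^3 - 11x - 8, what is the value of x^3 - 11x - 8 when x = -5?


Compute x^3 - 11x - 8 at x = -5:
x^3 = (-5)^3 = -125
(-11)*x = (-11)*(-5) = 55
Sum: -125 + 55 - 8 = -78

-78


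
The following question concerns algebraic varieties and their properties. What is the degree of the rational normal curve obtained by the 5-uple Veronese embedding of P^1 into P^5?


The rational normal curve in P^5 is the image of P^1 under the 5-uple Veronese.
A general hyperplane in P^5 pulls back to a degree-5 form on P^1, which has 5 zeros,
so the curve meets a general hyperplane in 5 points. Degree = 5.

5


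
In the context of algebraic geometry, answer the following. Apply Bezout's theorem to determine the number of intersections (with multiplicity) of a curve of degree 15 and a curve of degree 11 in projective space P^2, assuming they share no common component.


Bezout's theorem states the intersection count equals the product of degrees.
Intersection count = 15 * 11 = 165

165


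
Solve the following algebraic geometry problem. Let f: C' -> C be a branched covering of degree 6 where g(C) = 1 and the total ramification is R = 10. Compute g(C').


Riemann-Hurwitz formula: 2g' - 2 = d(2g - 2) + R
Given: d = 6, g = 1, R = 10
2g' - 2 = 6*(2*1 - 2) + 10
2g' - 2 = 6*0 + 10
2g' - 2 = 0 + 10 = 10
2g' = 12
g' = 6

6


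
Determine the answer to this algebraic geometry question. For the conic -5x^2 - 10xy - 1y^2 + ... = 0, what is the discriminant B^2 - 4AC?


The discriminant of a conic Ax^2 + Bxy + Cy^2 + ... = 0 is B^2 - 4AC.
B^2 = (-10)^2 = 100
4AC = 4*(-5)*(-1) = 20
Discriminant = 100 - 20 = 80

80


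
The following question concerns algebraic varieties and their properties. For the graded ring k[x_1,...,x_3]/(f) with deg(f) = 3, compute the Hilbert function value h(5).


For R = k[x_1,...,x_n]/(f) with f homogeneous of degree e:
The Hilbert series is (1 - t^e)/(1 - t)^n.
So h(d) = C(d+n-1, n-1) - C(d-e+n-1, n-1) for d >= e.
With n=3, e=3, d=5:
C(5+3-1, 3-1) = C(7, 2) = 21
C(5-3+3-1, 3-1) = C(4, 2) = 6
h(5) = 21 - 6 = 15

15


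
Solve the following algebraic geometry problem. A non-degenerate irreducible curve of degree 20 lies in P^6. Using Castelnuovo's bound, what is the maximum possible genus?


Castelnuovo's bound: write d - 1 = m(r-1) + epsilon with 0 <= epsilon < r-1.
d - 1 = 20 - 1 = 19
r - 1 = 6 - 1 = 5
19 = 3*5 + 4, so m = 3, epsilon = 4
pi(d, r) = m(m-1)(r-1)/2 + m*epsilon
= 3*2*5/2 + 3*4
= 30/2 + 12
= 15 + 12 = 27

27


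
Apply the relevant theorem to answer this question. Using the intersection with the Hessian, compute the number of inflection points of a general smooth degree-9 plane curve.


For a general smooth plane curve C of degree d, the inflection points are
the intersection of C with its Hessian curve, which has degree 3(d-2).
By Bezout, the total intersection number is d * 3(d-2) = 9 * 21 = 189.
For a general curve every flex is ordinary, so each contributes
multiplicity 1 to C·Hess(C), and the number of distinct inflection
points is 3d(d-2).
Inflection points = 3*9*(9-2) = 3*9*7 = 189

189


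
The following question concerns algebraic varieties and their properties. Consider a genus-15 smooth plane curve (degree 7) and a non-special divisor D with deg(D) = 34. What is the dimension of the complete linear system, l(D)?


First, compute the genus of a smooth plane curve of degree 7:
g = (d-1)(d-2)/2 = (7-1)(7-2)/2 = 15
For a non-special divisor D (i.e., h^1(D) = 0), Riemann-Roch gives:
l(D) = deg(D) - g + 1
Since deg(D) = 34 >= 2g - 1 = 29, D is non-special.
l(D) = 34 - 15 + 1 = 20

20


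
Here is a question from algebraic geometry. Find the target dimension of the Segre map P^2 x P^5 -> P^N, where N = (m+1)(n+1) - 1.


The Segre embedding maps P^m x P^n into P^N via
all products of coordinates from each factor.
N = (m+1)(n+1) - 1
N = (2+1)(5+1) - 1
N = 3*6 - 1
N = 18 - 1 = 17

17
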